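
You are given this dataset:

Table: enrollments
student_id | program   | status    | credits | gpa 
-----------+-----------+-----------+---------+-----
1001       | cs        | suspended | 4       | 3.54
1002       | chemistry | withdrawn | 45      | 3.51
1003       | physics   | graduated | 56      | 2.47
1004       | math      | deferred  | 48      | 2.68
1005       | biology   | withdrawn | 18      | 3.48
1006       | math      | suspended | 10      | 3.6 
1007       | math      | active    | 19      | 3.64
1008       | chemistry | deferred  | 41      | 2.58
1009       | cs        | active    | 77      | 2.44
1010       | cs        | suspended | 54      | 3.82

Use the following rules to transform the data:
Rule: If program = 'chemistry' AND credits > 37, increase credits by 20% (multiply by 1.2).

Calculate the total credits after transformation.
389.2

Step 1: Find records where program = 'chemistry' AND credits > 37
Step 2: 2 records match, summing to 86
Step 3: After multiplier: 86 × 1.2 = 103.2
Step 4: Unaffected records sum: 286
Step 5: Final sum = 103.2 + 286 = 389.2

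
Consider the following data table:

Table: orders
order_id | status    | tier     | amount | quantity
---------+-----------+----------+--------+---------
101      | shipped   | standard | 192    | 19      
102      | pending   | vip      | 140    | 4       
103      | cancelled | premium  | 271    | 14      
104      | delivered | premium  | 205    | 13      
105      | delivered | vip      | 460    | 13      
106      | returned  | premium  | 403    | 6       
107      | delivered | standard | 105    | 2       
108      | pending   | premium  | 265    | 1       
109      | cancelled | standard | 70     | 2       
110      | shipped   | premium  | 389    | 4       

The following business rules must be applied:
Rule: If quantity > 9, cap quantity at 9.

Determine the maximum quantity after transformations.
9

Step 1: Original maximum quantity = 19
Step 2: Apply cap at 9
Step 3: 4 records had quantity > 9 and were capped
Step 4: Maximum after transformation = 9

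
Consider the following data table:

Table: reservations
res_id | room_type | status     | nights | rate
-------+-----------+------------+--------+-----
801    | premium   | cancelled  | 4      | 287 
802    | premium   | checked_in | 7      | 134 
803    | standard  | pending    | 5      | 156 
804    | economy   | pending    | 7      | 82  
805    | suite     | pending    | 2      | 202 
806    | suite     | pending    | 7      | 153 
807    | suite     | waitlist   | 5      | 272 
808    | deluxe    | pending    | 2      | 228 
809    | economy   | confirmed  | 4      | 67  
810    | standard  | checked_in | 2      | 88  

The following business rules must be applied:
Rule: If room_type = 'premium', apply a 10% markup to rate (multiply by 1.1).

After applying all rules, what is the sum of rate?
1711.1

Step 1: Records with room_type = 'premium' have total rate = 421
Step 2: Apply multiplier: 421 × 1.1 = 463.1
Step 3: Other records total: 1248
Step 4: Final sum = 463.1 + 1248 = 1711.1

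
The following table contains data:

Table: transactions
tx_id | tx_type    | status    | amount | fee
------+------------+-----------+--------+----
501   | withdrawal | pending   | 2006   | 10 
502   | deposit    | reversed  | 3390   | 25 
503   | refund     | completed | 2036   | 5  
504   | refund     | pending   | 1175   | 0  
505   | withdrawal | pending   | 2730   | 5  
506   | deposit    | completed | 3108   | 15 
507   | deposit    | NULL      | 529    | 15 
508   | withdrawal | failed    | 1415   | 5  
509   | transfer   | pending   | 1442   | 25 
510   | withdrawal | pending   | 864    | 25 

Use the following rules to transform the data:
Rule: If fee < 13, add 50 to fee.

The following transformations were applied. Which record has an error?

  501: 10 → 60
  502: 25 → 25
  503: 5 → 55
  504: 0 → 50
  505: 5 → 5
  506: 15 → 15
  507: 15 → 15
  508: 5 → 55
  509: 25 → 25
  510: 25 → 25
Record 505 has an error. The correct transformed value should be 55, not 5.

Step 1: Check each record against the rule
Step 2: Record 505 has fee = 5
Step 3: Since 5 < 13, the bonus should have been applied
Step 4: Correct value = 55, but claimed value = 5
Conclusion: Record 505 has the error.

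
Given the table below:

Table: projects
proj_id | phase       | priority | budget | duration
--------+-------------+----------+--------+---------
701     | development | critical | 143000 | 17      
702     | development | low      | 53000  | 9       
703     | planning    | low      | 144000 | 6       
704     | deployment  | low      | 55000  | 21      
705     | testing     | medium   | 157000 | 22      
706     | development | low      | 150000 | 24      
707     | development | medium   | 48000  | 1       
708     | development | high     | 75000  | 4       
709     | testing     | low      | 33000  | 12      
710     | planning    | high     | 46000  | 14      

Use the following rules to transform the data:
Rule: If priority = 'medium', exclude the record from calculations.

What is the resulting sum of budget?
699000

Step 1: Identify records where priority = 'medium'
Step 2: The excluded records sum to 205000
Step 3: Original total budget = 904000
Step 4: Remaining total = 904000 - 205000 = 699000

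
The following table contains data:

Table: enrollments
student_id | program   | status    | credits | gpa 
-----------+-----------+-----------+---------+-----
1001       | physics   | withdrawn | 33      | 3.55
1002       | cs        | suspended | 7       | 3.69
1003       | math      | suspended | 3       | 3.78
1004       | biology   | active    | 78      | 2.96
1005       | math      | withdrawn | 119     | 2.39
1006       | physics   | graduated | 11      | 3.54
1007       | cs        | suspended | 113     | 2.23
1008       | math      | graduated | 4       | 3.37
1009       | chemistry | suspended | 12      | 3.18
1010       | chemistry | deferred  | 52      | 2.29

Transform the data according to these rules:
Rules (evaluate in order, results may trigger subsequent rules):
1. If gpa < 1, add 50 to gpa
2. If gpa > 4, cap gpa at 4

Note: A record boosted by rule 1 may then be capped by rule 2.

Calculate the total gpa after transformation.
30.98

Step 1: Apply rule 1 to records with gpa < 1
  - 0 records get bonus of 50
  - Of these, 0 records then exceed 4 and get capped
Step 2: Apply rule 2 to records with gpa > 4
  - 0 records (original) are capped
Step 3: Calculate final sum = 30.98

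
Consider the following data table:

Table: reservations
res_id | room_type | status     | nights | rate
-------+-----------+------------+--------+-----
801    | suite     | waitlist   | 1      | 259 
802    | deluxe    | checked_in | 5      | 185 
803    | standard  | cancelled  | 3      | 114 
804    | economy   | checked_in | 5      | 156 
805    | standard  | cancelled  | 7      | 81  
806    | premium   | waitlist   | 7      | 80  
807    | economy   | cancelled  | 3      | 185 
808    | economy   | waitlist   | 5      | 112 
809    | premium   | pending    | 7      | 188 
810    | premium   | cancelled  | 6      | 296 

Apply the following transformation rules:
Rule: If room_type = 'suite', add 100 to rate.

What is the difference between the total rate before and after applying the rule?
100

Step 1: Original sum of rate = 1656
Step 2: 1 records have room_type = 'suite'
Step 3: Each affected record changes by 100
Step 4: Total change = 1 × 100 = 100
Step 5: New sum = 1656 + 100 = 1756
Step 6: Difference = |1756 - 1656| = 100
        (Sum increased by 100)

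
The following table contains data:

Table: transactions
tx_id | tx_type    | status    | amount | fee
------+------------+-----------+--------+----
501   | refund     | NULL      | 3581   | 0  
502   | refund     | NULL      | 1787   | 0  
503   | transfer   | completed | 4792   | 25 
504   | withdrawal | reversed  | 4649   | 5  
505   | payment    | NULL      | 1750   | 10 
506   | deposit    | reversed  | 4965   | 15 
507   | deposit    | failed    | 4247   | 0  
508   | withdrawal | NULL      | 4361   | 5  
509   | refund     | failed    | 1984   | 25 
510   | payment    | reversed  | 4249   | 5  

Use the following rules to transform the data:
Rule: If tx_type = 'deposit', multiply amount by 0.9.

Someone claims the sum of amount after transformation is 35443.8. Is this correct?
Yes, the result is correct.

Step 1: Calculate the correct sum after transformation
Step 2: Apply multiplier 0.9 to records where tx_type = 'deposit'
Step 3: Correct result = 35443.8
Step 4: Claimed result = 35443.8
Step 5: 35443.8 = 35443.8 ✓
Conclusion: The claimed result is correct.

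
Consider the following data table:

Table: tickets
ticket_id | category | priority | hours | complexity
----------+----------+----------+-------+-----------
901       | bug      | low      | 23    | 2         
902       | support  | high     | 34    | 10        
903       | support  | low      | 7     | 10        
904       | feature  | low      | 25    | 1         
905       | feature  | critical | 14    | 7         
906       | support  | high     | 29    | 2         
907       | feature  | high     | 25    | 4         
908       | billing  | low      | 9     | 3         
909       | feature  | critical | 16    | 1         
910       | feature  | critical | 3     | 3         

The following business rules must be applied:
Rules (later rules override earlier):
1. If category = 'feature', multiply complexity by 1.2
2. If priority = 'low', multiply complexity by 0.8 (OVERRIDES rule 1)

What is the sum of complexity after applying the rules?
42.8

Step 1: Rule 2 takes priority for records with priority = 'low'
  - 4 records: 16 × 0.8 = 12.8
Step 2: Rule 1 applies to remaining records with category = 'feature'
  - 4 records: 15 × 1.2 = 18.0
Step 3: Other records unchanged: 12
Step 4: Final sum = 12.8 + 18.0 + 12 = 42.8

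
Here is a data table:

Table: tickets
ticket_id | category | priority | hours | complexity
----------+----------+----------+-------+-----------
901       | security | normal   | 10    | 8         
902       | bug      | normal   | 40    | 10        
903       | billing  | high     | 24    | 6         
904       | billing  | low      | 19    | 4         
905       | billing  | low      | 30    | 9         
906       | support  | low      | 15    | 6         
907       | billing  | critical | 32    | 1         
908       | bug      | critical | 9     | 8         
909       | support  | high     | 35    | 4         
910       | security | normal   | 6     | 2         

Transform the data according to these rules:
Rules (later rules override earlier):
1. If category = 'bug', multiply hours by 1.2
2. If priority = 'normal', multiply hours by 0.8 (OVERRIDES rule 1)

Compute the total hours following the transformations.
210.6

Step 1: Rule 2 takes priority for records with priority = 'normal'
  - 3 records: 56 × 0.8 = 44.8
Step 2: Rule 1 applies to remaining records with category = 'bug'
  - 1 records: 9 × 1.2 = 10.8
Step 3: Other records unchanged: 155
Step 4: Final sum = 44.8 + 10.8 + 155 = 210.6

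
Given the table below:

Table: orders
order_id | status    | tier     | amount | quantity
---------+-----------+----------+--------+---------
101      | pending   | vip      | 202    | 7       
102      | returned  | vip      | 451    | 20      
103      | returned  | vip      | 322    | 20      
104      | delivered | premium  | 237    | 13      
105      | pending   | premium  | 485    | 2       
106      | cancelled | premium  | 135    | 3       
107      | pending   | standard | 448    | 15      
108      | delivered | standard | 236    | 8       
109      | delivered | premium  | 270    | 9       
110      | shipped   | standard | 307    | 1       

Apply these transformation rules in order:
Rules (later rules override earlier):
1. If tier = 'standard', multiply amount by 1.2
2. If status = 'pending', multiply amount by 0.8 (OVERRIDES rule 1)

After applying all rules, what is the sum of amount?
2974.6

Step 1: Rule 2 takes priority for records with status = 'pending'
  - 3 records: 1135 × 0.8 = 908.0
Step 2: Rule 1 applies to remaining records with tier = 'standard'
  - 2 records: 543 × 1.2 = 651.6
Step 3: Other records unchanged: 1415
Step 4: Final sum = 908.0 + 651.6 + 1415 = 2974.6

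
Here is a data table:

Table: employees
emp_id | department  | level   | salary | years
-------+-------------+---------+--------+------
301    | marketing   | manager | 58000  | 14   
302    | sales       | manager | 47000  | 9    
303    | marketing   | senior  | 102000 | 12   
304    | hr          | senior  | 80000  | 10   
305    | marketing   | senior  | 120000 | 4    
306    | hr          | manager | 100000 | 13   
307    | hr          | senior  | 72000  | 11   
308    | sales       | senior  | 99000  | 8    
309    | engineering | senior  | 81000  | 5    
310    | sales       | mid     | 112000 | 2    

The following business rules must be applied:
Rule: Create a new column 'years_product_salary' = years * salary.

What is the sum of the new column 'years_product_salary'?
7252000

Step 1: For each record, compute years * salary
Example calculations:
  14 * 58000 = 812000
  9 * 47000 = 423000
  12 * 102000 = 1224000
  ...
Step 2: Sum all derived values
Step 3: Total = 7252000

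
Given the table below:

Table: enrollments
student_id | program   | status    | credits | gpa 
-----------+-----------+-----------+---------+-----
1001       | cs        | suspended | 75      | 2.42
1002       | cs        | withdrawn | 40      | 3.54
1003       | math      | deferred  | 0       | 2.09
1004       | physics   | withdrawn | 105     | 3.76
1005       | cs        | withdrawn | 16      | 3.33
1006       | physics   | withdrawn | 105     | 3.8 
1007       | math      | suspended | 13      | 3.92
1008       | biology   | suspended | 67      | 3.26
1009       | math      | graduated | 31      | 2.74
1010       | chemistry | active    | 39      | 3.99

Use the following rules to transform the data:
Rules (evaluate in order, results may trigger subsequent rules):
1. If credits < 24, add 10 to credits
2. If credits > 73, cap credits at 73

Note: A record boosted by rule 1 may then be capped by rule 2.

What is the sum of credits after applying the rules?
455

Step 1: Apply rule 1 to records with credits < 24
  - 3 records get bonus of 10
  - Of these, 0 records then exceed 73 and get capped
Step 2: Apply rule 2 to records with credits > 73
  - 3 records (original) are capped
Step 3: Calculate final sum = 455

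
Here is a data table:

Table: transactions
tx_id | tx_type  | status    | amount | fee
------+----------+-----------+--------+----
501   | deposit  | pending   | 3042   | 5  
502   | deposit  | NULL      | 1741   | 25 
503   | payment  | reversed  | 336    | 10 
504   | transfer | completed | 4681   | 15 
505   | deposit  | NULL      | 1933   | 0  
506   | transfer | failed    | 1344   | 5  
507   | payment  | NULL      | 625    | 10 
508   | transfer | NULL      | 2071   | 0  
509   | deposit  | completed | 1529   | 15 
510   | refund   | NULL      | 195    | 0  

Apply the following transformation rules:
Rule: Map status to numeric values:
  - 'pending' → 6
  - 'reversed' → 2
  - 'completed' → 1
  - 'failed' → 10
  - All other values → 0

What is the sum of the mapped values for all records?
20

Step 1: Apply mapping to each record
Step 2: Count by status:
  'pending': 1 records × 6 = 6
  'reversed': 1 records × 2 = 2
  'completed': 2 records × 1 = 2
  'failed': 1 records × 10 = 10
Step 3: Sum all mapped values = 20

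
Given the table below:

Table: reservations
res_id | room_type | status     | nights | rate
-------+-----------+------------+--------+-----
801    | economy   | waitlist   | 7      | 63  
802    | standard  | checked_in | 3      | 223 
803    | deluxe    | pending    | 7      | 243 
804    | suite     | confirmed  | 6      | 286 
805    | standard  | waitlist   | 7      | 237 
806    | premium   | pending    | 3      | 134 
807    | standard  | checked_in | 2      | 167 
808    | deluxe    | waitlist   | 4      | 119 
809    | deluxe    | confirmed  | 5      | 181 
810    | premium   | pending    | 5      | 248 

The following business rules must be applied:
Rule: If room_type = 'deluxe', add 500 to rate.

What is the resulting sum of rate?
3401

Step 1: Count records where room_type = 'deluxe': 3
Step 2: Total bonus added: 3 × 500 = 1500
Step 3: Original sum of rate: 1901
Step 4: Final sum = 1901 + 1500 = 3401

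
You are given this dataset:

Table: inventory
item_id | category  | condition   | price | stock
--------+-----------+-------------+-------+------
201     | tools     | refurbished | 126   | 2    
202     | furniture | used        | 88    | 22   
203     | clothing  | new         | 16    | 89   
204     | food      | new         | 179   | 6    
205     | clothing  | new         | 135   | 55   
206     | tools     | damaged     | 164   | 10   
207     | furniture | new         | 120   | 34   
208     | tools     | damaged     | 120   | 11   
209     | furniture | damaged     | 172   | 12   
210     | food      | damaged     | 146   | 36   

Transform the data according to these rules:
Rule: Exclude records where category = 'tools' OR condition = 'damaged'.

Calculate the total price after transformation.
538

Step 1: Find records where category = 'tools' OR condition = 'damaged'
Step 2: 5 records match, summing to 728
Step 3: Original sum: 1266
Step 4: Remaining sum = 1266 - 728 = 538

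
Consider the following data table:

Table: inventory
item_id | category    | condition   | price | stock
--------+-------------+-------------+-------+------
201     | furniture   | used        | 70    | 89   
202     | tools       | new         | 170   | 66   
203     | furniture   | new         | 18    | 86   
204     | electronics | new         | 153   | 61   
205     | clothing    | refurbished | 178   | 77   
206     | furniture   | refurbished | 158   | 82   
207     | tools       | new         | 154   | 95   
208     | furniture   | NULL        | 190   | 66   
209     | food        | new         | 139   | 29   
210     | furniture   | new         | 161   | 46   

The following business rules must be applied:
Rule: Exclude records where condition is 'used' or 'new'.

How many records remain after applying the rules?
3

Step 1: Count records to exclude
  - 1 (used) + 6 (new) = 7 records
Step 2: Total records: 10
Step 3: Remaining = 10 - 7 = 3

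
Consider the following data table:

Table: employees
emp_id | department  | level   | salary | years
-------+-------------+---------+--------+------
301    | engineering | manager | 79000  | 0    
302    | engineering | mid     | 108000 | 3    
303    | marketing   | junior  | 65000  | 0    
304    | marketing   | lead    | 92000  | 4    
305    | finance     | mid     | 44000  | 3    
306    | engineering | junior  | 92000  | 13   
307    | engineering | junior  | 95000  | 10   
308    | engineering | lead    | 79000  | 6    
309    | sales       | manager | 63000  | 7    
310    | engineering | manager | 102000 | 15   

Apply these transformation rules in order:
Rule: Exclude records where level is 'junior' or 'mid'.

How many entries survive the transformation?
5

Step 1: Count records to exclude
  - 3 (junior) + 2 (mid) = 5 records
Step 2: Total records: 10
Step 3: Remaining = 10 - 5 = 5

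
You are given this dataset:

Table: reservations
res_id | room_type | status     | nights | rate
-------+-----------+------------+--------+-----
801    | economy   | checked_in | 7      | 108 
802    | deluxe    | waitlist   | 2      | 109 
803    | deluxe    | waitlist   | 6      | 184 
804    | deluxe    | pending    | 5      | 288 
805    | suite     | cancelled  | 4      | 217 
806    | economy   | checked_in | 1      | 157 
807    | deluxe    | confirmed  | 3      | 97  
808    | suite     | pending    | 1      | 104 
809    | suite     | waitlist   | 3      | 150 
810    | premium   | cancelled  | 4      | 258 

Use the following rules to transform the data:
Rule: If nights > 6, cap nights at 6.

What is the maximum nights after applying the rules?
6

Step 1: Original maximum nights = 7
Step 2: Apply cap at 6
Step 3: 1 records had nights > 6 and were capped
Step 4: Maximum after transformation = 6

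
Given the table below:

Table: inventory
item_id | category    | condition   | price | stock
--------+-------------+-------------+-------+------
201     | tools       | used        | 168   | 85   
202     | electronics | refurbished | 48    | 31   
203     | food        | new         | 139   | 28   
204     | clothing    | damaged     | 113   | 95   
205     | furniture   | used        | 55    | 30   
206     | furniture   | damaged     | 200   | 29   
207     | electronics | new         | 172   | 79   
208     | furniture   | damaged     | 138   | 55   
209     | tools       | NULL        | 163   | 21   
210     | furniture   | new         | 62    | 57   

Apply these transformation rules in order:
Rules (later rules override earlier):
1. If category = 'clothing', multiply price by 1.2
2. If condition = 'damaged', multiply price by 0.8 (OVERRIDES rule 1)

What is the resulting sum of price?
1167.8

Step 1: Rule 2 takes priority for records with condition = 'damaged'
  - 3 records: 451 × 0.8 = 360.8
Step 2: Rule 1 applies to remaining records with category = 'clothing'
  - 0 records: 0 × 1.2 = 0.0
Step 3: Other records unchanged: 807
Step 4: Final sum = 360.8 + 0.0 + 807 = 1167.8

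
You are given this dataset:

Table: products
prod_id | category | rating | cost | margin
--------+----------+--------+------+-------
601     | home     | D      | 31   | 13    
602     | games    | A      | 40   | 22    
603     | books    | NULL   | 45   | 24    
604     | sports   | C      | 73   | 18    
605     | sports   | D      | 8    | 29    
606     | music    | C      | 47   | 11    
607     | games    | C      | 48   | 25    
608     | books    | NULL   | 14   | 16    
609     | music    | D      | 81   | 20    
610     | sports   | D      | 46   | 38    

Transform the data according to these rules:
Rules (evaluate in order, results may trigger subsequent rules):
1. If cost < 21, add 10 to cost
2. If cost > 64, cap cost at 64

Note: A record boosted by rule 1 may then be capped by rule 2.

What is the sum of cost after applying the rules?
427

Step 1: Apply rule 1 to records with cost < 21
  - 2 records get bonus of 10
  - Of these, 0 records then exceed 64 and get capped
Step 2: Apply rule 2 to records with cost > 64
  - 2 records (original) are capped
Step 3: Calculate final sum = 427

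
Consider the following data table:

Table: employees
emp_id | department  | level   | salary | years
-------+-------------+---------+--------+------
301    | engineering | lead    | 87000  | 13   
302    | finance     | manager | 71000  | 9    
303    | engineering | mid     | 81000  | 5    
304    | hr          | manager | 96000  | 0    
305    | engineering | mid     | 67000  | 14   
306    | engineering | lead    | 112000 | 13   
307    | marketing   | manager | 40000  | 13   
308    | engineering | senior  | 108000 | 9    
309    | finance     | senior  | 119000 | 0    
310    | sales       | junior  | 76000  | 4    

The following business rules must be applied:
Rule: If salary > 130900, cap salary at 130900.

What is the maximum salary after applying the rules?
119000

Step 1: Original maximum salary = 119000
Step 2: Check cap of 130900 against maximum
Step 3: No records exceed the cap (max 119000 <= cap 130900), so no capping applies
Step 4: Maximum after transformation = 119000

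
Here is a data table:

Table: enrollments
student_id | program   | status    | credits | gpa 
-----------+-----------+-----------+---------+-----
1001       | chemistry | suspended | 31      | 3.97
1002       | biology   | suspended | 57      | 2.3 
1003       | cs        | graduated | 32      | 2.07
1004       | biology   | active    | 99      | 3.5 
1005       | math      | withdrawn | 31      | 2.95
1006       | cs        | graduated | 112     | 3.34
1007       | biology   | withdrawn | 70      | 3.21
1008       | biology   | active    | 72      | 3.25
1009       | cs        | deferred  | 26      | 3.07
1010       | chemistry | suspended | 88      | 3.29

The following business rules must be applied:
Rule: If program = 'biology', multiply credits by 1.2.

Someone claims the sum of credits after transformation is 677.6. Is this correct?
Yes, the result is correct.

Step 1: Calculate the correct sum after transformation
Step 2: Apply multiplier 1.2 to records where program = 'biology'
Step 3: Correct result = 677.6
Step 4: Claimed result = 677.6
Step 5: 677.6 = 677.6 ✓
Conclusion: The claimed result is correct.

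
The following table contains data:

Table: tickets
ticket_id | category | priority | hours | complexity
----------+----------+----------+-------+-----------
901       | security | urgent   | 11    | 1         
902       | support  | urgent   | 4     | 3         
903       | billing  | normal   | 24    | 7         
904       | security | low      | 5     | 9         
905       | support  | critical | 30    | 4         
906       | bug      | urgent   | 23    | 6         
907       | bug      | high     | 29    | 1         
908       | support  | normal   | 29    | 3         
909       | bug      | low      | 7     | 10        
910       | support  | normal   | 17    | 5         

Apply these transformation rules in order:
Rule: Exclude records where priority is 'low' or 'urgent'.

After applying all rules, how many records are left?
5

Step 1: Count records to exclude
  - 2 (low) + 3 (urgent) = 5 records
Step 2: Total records: 10
Step 3: Remaining = 10 - 5 = 5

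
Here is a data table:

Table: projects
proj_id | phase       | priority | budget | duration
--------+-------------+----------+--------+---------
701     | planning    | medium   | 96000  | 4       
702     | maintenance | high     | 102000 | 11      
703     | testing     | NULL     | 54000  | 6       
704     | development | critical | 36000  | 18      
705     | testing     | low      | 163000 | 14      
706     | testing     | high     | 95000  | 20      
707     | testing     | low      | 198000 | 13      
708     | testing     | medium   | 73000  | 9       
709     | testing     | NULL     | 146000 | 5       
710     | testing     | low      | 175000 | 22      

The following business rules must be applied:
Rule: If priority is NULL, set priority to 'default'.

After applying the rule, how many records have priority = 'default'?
2

Step 1: Count records where priority IS NULL
Step 2: Found 2 records with NULL priority
Step 3: These records will have priority set to 'default'
Step 4: Records already having priority = 'default': 0
Step 5: Answer: 2 + 0 = 2 records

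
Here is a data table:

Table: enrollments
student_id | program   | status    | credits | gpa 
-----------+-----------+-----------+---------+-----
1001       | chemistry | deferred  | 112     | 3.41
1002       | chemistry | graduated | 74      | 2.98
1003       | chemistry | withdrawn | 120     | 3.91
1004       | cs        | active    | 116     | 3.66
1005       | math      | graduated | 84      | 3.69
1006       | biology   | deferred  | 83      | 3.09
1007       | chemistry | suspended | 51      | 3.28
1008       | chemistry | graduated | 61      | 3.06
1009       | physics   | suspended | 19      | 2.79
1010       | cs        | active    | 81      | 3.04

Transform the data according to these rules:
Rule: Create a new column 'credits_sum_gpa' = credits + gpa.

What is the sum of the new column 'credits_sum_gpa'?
833.91

Step 1: For each record, compute credits + gpa
Example calculations:
  112 + 3.41 = 115.41
  74 + 2.98 = 76.98
  120 + 3.91 = 123.91
  ...
Step 2: Sum all derived values
Step 3: Total = 833.91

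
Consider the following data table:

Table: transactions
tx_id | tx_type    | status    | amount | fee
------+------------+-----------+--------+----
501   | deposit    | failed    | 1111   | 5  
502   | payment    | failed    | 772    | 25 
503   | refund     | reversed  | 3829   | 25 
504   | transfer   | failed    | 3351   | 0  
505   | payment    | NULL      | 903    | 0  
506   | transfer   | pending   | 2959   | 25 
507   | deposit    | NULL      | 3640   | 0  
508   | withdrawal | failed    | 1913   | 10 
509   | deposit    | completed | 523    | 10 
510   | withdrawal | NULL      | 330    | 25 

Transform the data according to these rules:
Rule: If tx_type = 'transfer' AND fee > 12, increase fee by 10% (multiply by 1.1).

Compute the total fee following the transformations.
127.5

Step 1: Find records where tx_type = 'transfer' AND fee > 12
Step 2: 1 records match, summing to 25
Step 3: After multiplier: 25 × 1.1 = 27.5
Step 4: Unaffected records sum: 100
Step 5: Final sum = 27.5 + 100 = 127.5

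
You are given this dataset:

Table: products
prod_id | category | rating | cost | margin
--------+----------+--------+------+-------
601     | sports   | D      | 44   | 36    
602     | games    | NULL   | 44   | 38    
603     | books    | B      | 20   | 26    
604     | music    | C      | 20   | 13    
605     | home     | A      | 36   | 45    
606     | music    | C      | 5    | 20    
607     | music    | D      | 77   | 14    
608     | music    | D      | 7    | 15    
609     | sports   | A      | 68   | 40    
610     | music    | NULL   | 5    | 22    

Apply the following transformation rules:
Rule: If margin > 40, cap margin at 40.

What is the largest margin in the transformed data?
40

Step 1: Original maximum margin = 45
Step 2: Apply cap at 40
Step 3: 1 records had margin > 40 and were capped
Step 4: Maximum after transformation = 40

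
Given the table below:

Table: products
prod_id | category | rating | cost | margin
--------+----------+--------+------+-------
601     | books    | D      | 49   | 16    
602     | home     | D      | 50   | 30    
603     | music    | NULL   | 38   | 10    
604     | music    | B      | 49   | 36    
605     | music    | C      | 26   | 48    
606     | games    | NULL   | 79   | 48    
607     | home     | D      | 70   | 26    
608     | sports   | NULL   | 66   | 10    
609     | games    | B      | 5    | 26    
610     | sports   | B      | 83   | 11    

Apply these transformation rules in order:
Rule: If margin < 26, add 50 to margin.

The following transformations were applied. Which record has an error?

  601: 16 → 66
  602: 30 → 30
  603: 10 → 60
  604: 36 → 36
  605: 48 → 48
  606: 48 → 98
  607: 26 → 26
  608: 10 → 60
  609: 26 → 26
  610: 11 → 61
Record 606 has an error. The correct transformed value should be 48, not 98.

Step 1: Check each record against the rule
Step 2: Record 606 has margin = 48
Step 3: Since 48 >= 26, the bonus should not have been applied
Step 4: Correct value = 48, but claimed value = 98
Conclusion: Record 606 has the error.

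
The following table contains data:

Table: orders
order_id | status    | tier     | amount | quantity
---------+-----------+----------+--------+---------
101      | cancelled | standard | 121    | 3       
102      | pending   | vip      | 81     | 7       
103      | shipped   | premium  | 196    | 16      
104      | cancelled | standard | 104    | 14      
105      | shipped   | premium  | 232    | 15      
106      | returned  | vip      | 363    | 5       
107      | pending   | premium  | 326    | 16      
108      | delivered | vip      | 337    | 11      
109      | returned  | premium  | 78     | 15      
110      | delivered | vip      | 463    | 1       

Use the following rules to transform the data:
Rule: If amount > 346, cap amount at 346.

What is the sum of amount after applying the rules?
2167

Step 1: 2 records have amount > 346
Step 2: These records originally summed to 826
Step 3: After capping: 2 × 346 = 692
Step 4: Unaffected records sum: 1475
Step 5: Final sum = 692 + 1475 = 2167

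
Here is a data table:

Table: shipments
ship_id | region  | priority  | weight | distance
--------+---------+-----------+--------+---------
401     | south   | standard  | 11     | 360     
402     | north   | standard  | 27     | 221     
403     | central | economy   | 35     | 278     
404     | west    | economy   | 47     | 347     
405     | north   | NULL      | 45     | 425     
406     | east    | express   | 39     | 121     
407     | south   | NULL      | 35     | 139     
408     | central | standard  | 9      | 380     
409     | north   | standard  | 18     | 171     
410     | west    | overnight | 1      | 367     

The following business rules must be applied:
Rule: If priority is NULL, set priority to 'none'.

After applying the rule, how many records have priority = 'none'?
2

Step 1: Count records where priority IS NULL
Step 2: Found 2 records with NULL priority
Step 3: These records will have priority set to 'none'
Step 4: Records already having priority = 'none': 0
Step 5: Answer: 2 + 0 = 2 records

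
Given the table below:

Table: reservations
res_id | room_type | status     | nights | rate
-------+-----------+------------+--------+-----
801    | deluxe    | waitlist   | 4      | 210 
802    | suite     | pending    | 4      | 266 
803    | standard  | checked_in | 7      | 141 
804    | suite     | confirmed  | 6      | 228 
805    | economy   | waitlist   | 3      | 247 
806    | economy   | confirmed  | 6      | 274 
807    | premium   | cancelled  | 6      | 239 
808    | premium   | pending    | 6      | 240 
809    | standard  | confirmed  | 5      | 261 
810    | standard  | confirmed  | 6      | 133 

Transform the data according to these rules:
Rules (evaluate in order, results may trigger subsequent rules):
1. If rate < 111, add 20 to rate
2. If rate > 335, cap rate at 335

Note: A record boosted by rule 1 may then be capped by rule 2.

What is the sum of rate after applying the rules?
2239

Step 1: Apply rule 1 to records with rate < 111
  - 0 records get bonus of 20
  - Of these, 0 records then exceed 335 and get capped
Step 2: Apply rule 2 to records with rate > 335
  - 0 records (original) are capped
Step 3: Calculate final sum = 2239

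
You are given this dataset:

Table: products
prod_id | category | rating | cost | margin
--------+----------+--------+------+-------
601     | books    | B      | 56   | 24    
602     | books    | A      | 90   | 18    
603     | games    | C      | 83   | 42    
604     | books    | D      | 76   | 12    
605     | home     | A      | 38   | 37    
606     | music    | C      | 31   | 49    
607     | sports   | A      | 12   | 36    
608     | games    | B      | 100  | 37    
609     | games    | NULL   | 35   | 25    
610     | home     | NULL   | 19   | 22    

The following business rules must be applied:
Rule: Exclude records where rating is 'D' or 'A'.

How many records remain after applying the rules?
6

Step 1: Count records to exclude
  - 1 (D) + 3 (A) = 4 records
Step 2: Total records: 10
Step 3: Remaining = 10 - 4 = 6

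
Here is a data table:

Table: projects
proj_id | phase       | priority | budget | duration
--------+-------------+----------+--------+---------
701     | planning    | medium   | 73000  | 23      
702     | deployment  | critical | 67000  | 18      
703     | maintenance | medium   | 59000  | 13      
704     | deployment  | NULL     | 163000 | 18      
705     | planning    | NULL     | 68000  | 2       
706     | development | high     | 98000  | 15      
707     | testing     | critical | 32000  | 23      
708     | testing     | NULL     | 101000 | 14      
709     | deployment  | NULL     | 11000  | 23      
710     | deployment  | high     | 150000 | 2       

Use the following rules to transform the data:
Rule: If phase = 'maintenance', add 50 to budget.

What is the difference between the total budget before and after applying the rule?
50

Step 1: Original sum of budget = 822000
Step 2: 1 records have phase = 'maintenance'
Step 3: Each affected record changes by 50
Step 4: Total change = 1 × 50 = 50
Step 5: New sum = 822000 + 50 = 822050
Step 6: Difference = |822050 - 822000| = 50
        (Sum increased by 50)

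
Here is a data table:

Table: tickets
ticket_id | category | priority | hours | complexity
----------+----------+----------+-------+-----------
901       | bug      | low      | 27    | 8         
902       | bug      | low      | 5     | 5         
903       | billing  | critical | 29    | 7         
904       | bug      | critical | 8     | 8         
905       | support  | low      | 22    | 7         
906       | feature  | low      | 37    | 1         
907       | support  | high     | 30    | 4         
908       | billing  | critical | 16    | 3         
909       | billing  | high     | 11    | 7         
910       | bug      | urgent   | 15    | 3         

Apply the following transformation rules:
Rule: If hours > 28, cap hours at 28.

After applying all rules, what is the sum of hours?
188

Step 1: 3 records have hours > 28
Step 2: These records originally summed to 96
Step 3: After capping: 3 × 28 = 84
Step 4: Unaffected records sum: 104
Step 5: Final sum = 84 + 104 = 188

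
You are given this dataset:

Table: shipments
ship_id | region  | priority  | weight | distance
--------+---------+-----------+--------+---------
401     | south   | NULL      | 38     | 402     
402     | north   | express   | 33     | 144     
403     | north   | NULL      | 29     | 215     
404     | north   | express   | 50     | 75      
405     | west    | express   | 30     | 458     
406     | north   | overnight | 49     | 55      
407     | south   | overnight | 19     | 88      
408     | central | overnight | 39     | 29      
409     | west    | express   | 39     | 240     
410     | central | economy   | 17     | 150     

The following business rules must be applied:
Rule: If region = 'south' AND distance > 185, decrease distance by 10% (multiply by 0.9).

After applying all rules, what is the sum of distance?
1815.8

Step 1: Find records where region = 'south' AND distance > 185
Step 2: 1 records match, summing to 402
Step 3: After multiplier: 402 × 0.9 = 361.8
Step 4: Unaffected records sum: 1454
Step 5: Final sum = 361.8 + 1454 = 1815.8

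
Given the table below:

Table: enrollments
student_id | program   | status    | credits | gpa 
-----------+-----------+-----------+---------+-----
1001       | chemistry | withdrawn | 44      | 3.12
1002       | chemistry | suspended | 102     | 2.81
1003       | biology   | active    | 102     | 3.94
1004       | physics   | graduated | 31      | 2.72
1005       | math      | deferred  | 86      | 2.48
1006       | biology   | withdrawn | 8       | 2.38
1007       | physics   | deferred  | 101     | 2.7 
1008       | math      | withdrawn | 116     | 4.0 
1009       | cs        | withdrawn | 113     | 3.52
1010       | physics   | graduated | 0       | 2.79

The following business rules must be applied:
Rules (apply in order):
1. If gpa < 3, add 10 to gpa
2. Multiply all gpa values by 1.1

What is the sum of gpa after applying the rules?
99.51

Step 1: Apply Rule 1 - Add 10 to records with gpa < 3
  - 6 records affected: 15.88 + (6 × 10) = 75.88
  - Unaffected records: 14.58
  - Sum after Rule 1: 90.46
Step 2: Apply Rule 2 - Multiply all by 1.1
  - 90.46 × 1.1 = 99.51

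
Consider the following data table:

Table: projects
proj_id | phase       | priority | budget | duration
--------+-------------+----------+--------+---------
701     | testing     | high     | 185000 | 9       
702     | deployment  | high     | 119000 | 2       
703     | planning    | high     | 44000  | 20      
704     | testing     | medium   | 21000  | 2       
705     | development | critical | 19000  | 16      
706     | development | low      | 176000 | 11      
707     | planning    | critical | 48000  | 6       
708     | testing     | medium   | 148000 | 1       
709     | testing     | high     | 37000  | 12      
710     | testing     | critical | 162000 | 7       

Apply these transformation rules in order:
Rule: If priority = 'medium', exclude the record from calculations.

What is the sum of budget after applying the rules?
790000

Step 1: Identify records where priority = 'medium'
Step 2: The excluded records sum to 169000
Step 3: Original total budget = 959000
Step 4: Remaining total = 959000 - 169000 = 790000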